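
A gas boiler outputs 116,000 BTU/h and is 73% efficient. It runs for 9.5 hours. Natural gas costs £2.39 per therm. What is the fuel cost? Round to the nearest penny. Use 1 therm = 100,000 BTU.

Heat delivered = 116,000 BTU/h × 9.5 h = 1,102,000 BTU
Gas input = 1,102,000 / 0.73 = 1,509,589 BTU
= 1,509,589 / 100,000 = 15.1 therm
Cost = 15.1 × £2.39/therm = £36.08

£36.08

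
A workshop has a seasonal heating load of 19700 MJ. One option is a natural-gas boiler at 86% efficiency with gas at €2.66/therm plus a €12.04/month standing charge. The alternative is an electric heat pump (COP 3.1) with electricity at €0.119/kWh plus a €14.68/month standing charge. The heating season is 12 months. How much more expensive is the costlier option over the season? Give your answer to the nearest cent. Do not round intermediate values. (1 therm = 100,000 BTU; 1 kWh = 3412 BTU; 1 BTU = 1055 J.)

€335.80

Heat load = 19700 MJ = 19,700,000,000 J / 1055 = 18,672,986 BTU
Gas: input = 18,672,986 / 0.86 = 21,712,774 BTU = 217.1 therm → 217.1 × €2.66 = €577.56; + 12 × €12.04 standing = €722.04
Heat pump: 18,672,986 BTU / 3412 = 5,473 kWh heat; / 3.1 = 1,765 kWh in → × €0.119 = €210.08; + 12 × €14.68 standing = €386.24
Difference = |€722.04 − €386.24| = €335.80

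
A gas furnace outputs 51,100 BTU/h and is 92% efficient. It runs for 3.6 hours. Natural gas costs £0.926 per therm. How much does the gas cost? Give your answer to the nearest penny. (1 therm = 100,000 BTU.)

£1.85

Heat delivered = 51,100 BTU/h × 3.6 h = 183,960 BTU
Gas input = 183,960 / 0.92 = 199,957 BTU
= 199,957 / 100,000 = 2 therm
Cost = 2 × £0.926/therm = £1.85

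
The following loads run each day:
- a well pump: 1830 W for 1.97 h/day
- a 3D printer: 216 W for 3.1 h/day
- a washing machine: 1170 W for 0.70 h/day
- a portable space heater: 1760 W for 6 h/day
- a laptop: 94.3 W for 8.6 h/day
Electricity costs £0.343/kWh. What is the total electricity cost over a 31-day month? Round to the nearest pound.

£175

well pump: 1830 W × 1.97 h × 31 d = 111,758 Wh = 111.8 kWh
3D printer: 216 W × 3.1 h × 31 d = 20,758 Wh = 20.76 kWh
washing machine: 1170 W × 0.70 h × 31 d = 25,389 Wh = 25.39 kWh
portable space heater: 1760 W × 6 h × 31 d = 327,360 Wh = 327.4 kWh
laptop: 94.3 W × 8.6 h × 31 d = 25,140 Wh = 25.14 kWh
Total energy = 111.8 + 20.76 + 25.39 + 327.4 + 25.14 = 510.4 kWh
Cost = 510.4 kWh × £0.343 = £175.07 ≈ £175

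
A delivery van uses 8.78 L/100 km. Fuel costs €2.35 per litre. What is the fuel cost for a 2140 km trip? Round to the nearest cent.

Fuel = 8.78 L/100 km × 2140 km / 100 = 187.9 L
Cost = 187.9 L × €2.35/L = €441.55

€441.55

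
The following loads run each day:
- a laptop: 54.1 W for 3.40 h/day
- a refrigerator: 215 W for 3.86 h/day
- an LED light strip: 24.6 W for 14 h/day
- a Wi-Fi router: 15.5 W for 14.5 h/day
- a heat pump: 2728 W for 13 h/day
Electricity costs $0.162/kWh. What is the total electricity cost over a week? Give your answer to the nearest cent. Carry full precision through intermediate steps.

$42.01

laptop: 54.1 W × 3.40 h × 7 d = 1,288 Wh = 1.288 kWh
refrigerator: 215 W × 3.86 h × 7 d = 5,809 Wh = 5.809 kWh
LED light strip: 24.6 W × 14 h × 7 d = 2,411 Wh = 2.411 kWh
Wi-Fi router: 15.5 W × 14.5 h × 7 d = 1,573 Wh = 1.573 kWh
heat pump: 2728 W × 13 h × 7 d = 248,248 Wh = 248.2 kWh
Total energy = 1.288 + 5.809 + 2.411 + 1.573 + 248.2 = 259.3 kWh
Cost = 259.3 kWh × $0.162 = $42.01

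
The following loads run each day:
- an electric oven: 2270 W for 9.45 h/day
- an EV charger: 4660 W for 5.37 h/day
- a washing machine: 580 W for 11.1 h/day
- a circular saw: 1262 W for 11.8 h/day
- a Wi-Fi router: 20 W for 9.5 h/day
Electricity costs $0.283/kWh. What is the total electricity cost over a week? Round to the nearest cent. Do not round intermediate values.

$134.70

electric oven: 2270 W × 9.45 h × 7 d = 150,160 Wh = 150.2 kWh
EV charger: 4660 W × 5.37 h × 7 d = 175,169 Wh = 175.2 kWh
washing machine: 580 W × 11.1 h × 7 d = 45,066 Wh = 45.07 kWh
circular saw: 1262 W × 11.8 h × 7 d = 104,241 Wh = 104.2 kWh
Wi-Fi router: 20 W × 9.5 h × 7 d = 1,330 Wh = 1.33 kWh
Total energy = 150.2 + 175.2 + 45.07 + 104.2 + 1.33 = 476 kWh
Cost = 476 kWh × $0.283 = $134.70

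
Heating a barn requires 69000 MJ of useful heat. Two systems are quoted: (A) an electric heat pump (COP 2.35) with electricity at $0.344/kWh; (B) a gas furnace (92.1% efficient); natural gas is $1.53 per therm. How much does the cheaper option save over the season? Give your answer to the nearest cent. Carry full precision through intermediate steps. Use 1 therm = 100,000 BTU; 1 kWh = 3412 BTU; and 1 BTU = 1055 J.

$1719.44

Heat load = 69000 MJ = 69,000,000,000 J / 1055 = 65,402,844 BTU
Gas: input = 65,402,844 / 0.921 = 71,012,860 BTU = 710.1 therm → 710.1 × $1.53 = $1,086.50
Heat pump: 65,402,844 BTU / 3412 = 19,170 kWh heat; / 2.35 = 8,157 kWh in → × $0.344 = $2,805.94
Difference = |$1,086.50 − $2,805.94| = $1,719.44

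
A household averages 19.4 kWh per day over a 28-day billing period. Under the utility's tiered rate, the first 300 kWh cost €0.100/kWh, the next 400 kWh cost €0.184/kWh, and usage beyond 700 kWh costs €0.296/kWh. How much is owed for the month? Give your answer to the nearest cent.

€74.75

Usage = 19.4 kWh/day × 28 days = 543.2 kWh
First 300 kWh × €0.100 = €30.00
Next 243.2 kWh × €0.184 = €44.75
Remaining tier: 0 kWh (not reached)
Total = €74.75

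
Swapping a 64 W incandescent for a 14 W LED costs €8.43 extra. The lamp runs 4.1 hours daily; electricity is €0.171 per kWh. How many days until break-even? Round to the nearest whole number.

240 days

Power saved = 64 − 14 = 50 W
Daily energy saved = 50 W × 4.1 h = 205 Wh = 0.205 kWh
Daily savings = 0.205 × €0.171 = €0.0351
Payback = €8.43 / €0.0351 per day = 240.5 days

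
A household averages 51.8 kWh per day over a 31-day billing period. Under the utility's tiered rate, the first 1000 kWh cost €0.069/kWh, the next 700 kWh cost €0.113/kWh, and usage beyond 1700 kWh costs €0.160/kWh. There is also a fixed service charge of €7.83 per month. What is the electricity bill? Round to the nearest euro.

€145

Usage = 51.8 kWh/day × 31 days = 1605.8 kWh
First 1000 kWh × €0.069 = €69.00
Next 605.8 kWh × €0.113 = €68.46
Remaining tier: 0 kWh (not reached)
Energy charge = €137.46; + service €7.83 = €145.29 ≈ €145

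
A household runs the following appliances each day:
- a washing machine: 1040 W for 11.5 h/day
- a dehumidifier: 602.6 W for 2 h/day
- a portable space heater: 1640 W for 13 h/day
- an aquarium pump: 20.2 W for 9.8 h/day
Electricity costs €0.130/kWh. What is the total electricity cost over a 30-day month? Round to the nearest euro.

washing machine: 1040 W × 11.5 h × 30 d = 358,800 Wh = 358.8 kWh
dehumidifier: 602.6 W × 2 h × 30 d = 36,156 Wh = 36.16 kWh
portable space heater: 1640 W × 13 h × 30 d = 639,600 Wh = 639.6 kWh
aquarium pump: 20.2 W × 9.8 h × 30 d = 5,939 Wh = 5.939 kWh
Total energy = 358.8 + 36.16 + 639.6 + 5.939 = 1,040 kWh
Cost = 1,040 kWh × €0.130 = €135.26 ≈ €135

€135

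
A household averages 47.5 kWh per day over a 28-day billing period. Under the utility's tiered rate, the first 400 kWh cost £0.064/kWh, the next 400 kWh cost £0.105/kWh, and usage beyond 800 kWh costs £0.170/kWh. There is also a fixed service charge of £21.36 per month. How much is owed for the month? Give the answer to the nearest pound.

£179

Usage = 47.5 kWh/day × 28 days = 1330 kWh
First 400 kWh × £0.064 = £25.60
Next 400 kWh × £0.105 = £42.00
Remaining 530 kWh × £0.170 = £90.10
Energy charge = £157.70; + service £21.36 = £179.06 ≈ £179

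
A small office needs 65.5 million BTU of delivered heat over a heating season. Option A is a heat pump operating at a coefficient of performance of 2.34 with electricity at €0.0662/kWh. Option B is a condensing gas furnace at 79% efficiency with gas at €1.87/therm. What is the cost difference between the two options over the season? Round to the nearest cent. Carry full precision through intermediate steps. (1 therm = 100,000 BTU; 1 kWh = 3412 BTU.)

€1007.35

Heat load = 65.5 × 10⁶ BTU = 65,500,000 BTU
Gas: input = 65,500,000 / 0.79 = 82,911,392 BTU = 829.1 therm → 829.1 × €1.87 = €1,550.44
Heat pump: 65,500,000 BTU / 3412 = 19,200 kWh heat; / 2.34 = 8,204 kWh in → × €0.0662 = €543.09
Difference = |€1,550.44 − €543.09| = €1,007.35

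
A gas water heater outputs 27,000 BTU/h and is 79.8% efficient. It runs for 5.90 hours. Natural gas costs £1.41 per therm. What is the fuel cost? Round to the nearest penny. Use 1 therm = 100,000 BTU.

£2.81

Heat delivered = 27,000 BTU/h × 5.90 h = 159,300 BTU
Gas input = 159,300 / 0.798 = 199,624 BTU
= 199,624 / 100,000 = 1.996 therm
Cost = 1.996 × £1.41/therm = £2.81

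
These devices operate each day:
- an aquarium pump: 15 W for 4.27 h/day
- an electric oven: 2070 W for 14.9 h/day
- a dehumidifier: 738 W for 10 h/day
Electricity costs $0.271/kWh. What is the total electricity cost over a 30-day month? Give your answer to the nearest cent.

aquarium pump: 15 W × 4.27 h × 30 d = 1,922 Wh = 1.921 kWh
electric oven: 2070 W × 14.9 h × 30 d = 925,290 Wh = 925.3 kWh
dehumidifier: 738 W × 10 h × 30 d = 221,400 Wh = 221.4 kWh
Total energy = 1.921 + 925.3 + 221.4 = 1,149 kWh
Cost = 1,149 kWh × $0.271 = $311.27

$311.27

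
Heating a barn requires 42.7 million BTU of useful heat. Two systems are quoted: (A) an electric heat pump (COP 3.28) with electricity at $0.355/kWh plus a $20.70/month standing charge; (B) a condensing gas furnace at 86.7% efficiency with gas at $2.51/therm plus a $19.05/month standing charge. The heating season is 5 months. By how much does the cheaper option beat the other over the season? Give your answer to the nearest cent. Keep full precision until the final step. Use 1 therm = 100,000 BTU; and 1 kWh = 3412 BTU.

$126.55

Heat load = 42.7 × 10⁶ BTU = 42,700,000 BTU
Gas: input = 42,700,000 / 0.867 = 49,250,288 BTU = 492.5 therm → 492.5 × $2.51 = $1,236.18; + 5 × $19.05 standing = $1,331.43
Heat pump: 42,700,000 BTU / 3412 = 12,510 kWh heat; / 3.28 = 3,815 kWh in → × $0.355 = $1,354.48; + 5 × $20.70 standing = $1,457.98
Difference = |$1,331.43 − $1,457.98| = $126.55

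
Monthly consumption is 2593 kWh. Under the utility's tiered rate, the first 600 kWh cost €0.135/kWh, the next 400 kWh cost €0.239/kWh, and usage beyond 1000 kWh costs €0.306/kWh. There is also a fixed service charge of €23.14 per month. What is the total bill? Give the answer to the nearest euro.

€687

First 600 kWh × €0.135 = €81.00
Next 400 kWh × €0.239 = €95.60
Remaining 1593 kWh × €0.306 = €487.46
Energy charge = €664.06; + service €23.14 = €687.20 ≈ €687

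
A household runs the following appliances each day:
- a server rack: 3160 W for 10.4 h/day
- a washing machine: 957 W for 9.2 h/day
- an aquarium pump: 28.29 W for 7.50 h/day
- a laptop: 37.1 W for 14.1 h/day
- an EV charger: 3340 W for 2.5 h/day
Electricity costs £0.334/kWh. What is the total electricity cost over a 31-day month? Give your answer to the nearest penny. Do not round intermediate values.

server rack: 3160 W × 10.4 h × 31 d = 1,018,784 Wh = 1,019 kWh
washing machine: 957 W × 9.2 h × 31 d = 272,936 Wh = 272.9 kWh
aquarium pump: 28.29 W × 7.50 h × 31 d = 6,577 Wh = 6.577 kWh
laptop: 37.1 W × 14.1 h × 31 d = 16,216 Wh = 16.22 kWh
EV charger: 3340 W × 2.5 h × 31 d = 258,850 Wh = 258.9 kWh
Total energy = 1,019 + 272.9 + 6.577 + 16.22 + 258.9 = 1,573 kWh
Cost = 1,573 kWh × £0.334 = £525.50

£525.50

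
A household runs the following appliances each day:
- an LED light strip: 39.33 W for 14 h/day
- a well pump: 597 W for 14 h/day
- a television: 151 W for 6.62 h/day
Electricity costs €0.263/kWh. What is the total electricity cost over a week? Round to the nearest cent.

LED light strip: 39.33 W × 14 h × 7 d = 3,854 Wh = 3.854 kWh
well pump: 597 W × 14 h × 7 d = 58,506 Wh = 58.51 kWh
television: 151 W × 6.62 h × 7 d = 6,997 Wh = 6.997 kWh
Total energy = 3.854 + 58.51 + 6.997 = 69.36 kWh
Cost = 69.36 kWh × €0.263 = €18.24

€18.24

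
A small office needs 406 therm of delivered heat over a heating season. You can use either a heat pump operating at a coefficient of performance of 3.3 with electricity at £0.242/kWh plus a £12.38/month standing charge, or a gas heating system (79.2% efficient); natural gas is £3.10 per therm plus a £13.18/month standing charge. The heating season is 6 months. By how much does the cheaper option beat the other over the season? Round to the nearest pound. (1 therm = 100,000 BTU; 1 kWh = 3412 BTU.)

£721

Heat load = 406 therm × 100,000 = 40,600,000 BTU
Gas: input = 40,600,000 / 0.792 = 51,262,626 BTU = 512.6 therm → 512.6 × £3.10 = £1,589.14; + 6 × £13.18 standing = £1,668.22
Heat pump: 40,600,000 BTU / 3412 = 11,900 kWh heat; / 3.3 = 3,606 kWh in → × £0.242 = £872.61; + 6 × £12.38 standing = £946.89
Difference = |£1,668.22 − £946.89| = £721.33 ≈ £721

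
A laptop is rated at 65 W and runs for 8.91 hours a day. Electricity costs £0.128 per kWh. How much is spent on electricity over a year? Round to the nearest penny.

Energy = 65 W × 8.91 h/day × 365 days = 211,390 Wh = 211.4 kWh
Cost = 211.4 kWh × £0.128/kWh = £27.06

£27.06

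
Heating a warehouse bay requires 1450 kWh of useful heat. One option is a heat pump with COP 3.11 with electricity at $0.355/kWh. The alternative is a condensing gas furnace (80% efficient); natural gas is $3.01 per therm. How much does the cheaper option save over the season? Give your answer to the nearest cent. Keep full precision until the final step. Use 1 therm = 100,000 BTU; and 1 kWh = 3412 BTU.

Heat load = 1450 kWh × 3412 = 4,947,400 BTU
Gas: input = 4,947,400 / 0.800 = 6,184,250 BTU = 61.84 therm → 61.84 × $3.01 = $186.15
Heat pump: 4,947,400 BTU / 3412 = 1,450 kWh heat; / 3.11 = 466.2 kWh in → × $0.355 = $165.51
Difference = |$186.15 − $165.51| = $20.63

$20.63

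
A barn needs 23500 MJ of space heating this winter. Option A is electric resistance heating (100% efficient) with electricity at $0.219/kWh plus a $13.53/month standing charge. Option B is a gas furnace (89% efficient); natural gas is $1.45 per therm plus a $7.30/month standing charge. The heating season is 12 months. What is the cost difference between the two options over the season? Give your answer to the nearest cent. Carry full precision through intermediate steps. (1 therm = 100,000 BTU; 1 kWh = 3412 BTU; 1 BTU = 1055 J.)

Heat load = 23500 MJ = 23,500,000,000 J / 1055 = 22,274,882 BTU
Gas: input = 22,274,882 / 0.89 = 25,027,957 BTU = 250.3 therm → 250.3 × $1.45 = $362.91; + 12 × $7.30 standing = $450.51
Electric: 22,274,882 BTU / 3412 = 6,528 kWh → × $0.219 = $1,429.72; + 12 × $13.53 standing = $1,592.08
Difference = |$450.51 − $1,592.08| = $1,141.57

$1141.57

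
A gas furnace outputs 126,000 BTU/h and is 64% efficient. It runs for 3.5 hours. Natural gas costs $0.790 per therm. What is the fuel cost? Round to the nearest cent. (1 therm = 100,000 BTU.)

$5.44

Heat delivered = 126,000 BTU/h × 3.5 h = 441,000 BTU
Gas input = 441,000 / 0.64 = 689,062 BTU
= 689,062 / 100,000 = 6.891 therm
Cost = 6.891 × $0.790/therm = $5.44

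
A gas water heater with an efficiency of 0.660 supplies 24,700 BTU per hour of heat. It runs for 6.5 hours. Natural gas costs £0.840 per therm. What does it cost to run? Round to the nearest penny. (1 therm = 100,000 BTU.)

Heat delivered = 24,700 BTU/h × 6.5 h = 160,550 BTU
Gas input = 160,550 / 0.660 = 243,258 BTU
= 243,258 / 100,000 = 2.433 therm
Cost = 2.433 × £0.840/therm = £2.04

£2.04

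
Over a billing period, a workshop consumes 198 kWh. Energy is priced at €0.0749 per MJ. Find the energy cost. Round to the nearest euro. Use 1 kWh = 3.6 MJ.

198 kWh × (3.6 MJ/kWh) = 712.8 MJ
Cost = 712.8 MJ × €0.0749/MJ = €53.39 ≈ €53

€53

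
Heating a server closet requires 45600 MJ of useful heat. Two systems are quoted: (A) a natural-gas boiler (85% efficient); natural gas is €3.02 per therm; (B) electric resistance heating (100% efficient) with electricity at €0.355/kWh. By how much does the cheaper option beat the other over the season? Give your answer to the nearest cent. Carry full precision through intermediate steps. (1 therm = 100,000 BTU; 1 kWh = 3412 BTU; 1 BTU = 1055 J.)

Heat load = 45600 MJ = 45,600,000,000 J / 1055 = 43,222,749 BTU
Gas: input = 43,222,749 / 0.85 = 50,850,293 BTU = 508.5 therm → 508.5 × €3.02 = €1,535.68
Electric: 43,222,749 BTU / 3412 = 12,670 kWh → × €0.355 = €4,497.09
Difference = |€1,535.68 − €4,497.09| = €2,961.41

€2961.41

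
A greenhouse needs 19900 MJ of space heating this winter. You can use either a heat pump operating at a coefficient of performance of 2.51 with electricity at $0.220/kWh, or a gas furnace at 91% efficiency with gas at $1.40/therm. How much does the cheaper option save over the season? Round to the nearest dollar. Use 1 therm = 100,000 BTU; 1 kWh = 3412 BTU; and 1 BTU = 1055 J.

Heat load = 19900 MJ = 19,900,000,000 J / 1055 = 18,862,559 BTU
Gas: input = 18,862,559 / 0.91 = 20,728,087 BTU = 207.3 therm → 207.3 × $1.40 = $290.19
Heat pump: 18,862,559 BTU / 3412 = 5,528 kWh heat; / 2.51 = 2,203 kWh in → × $0.220 = $484.55
Difference = |$290.19 − $484.55| = $194.36 ≈ $194

$194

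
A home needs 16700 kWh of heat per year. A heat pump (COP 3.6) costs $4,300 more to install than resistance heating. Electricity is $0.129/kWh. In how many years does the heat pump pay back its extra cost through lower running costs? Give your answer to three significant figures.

Resistance: 16700 kWh × $0.129 = $2,154.30/yr
Heat pump: 16700 / 3.6 = 4639 kWh in → × $0.129 = $598.42/yr
Annual savings = $1,555.88
Payback = $4,300 / $1,555.88 = 2.76 years

2.76 years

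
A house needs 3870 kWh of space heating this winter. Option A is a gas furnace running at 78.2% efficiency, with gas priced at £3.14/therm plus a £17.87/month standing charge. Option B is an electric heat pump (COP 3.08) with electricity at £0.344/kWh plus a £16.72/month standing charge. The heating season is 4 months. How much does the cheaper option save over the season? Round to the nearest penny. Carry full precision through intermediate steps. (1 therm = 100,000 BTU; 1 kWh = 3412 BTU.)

£102.57

Heat load = 3870 kWh × 3412 = 13,204,440 BTU
Gas: input = 13,204,440 / 0.782 = 16,885,473 BTU = 168.9 therm → 168.9 × £3.14 = £530.20; + 4 × £17.87 standing = £601.68
Heat pump: 13,204,440 BTU / 3412 = 3,870 kWh heat; / 3.08 = 1,256 kWh in → × £0.344 = £432.23; + 4 × £16.72 standing = £499.11
Difference = |£601.68 − £499.11| = £102.57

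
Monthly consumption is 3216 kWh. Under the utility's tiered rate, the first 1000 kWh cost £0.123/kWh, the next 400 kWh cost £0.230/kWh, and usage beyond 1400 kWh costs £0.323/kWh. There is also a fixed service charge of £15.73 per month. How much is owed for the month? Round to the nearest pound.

First 1000 kWh × £0.123 = £123.00
Next 400 kWh × £0.230 = £92.00
Remaining 1816 kWh × £0.323 = £586.57
Energy charge = £801.57; + service £15.73 = £817.30 ≈ £817

£817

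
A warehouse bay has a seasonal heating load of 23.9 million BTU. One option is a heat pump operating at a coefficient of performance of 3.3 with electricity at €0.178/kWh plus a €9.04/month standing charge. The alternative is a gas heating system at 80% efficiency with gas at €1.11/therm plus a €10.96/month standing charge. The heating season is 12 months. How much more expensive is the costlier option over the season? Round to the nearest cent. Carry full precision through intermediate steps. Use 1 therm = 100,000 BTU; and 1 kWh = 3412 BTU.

€23.18

Heat load = 23.9 × 10⁶ BTU = 23,900,000 BTU
Gas: input = 23,900,000 / 0.80 = 29,875,000 BTU = 298.8 therm → 298.8 × €1.11 = €331.61; + 12 × €10.96 standing = €463.13
Heat pump: 23,900,000 BTU / 3412 = 7,005 kWh heat; / 3.3 = 2,123 kWh in → × €0.178 = €377.83; + 12 × €9.04 standing = €486.31
Difference = |€463.13 − €486.31| = €23.18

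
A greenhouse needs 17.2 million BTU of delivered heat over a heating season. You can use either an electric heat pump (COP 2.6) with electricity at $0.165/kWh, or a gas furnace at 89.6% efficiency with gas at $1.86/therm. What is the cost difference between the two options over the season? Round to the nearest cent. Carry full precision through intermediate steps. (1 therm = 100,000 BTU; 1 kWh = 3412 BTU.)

Heat load = 17.2 × 10⁶ BTU = 17,200,000 BTU
Gas: input = 17,200,000 / 0.896 = 19,196,429 BTU = 192 therm → 192 × $1.86 = $357.05
Heat pump: 17,200,000 BTU / 3412 = 5,041 kWh heat; / 2.6 = 1,939 kWh in → × $0.165 = $319.91
Difference = |$357.05 − $319.91| = $37.14

$37.14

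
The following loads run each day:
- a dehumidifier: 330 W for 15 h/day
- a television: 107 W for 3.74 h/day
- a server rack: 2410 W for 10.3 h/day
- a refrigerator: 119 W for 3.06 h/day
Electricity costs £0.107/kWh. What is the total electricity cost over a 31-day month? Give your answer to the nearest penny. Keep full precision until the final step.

£101.29

dehumidifier: 330 W × 15 h × 31 d = 153,450 Wh = 153.4 kWh
television: 107 W × 3.74 h × 31 d = 12,406 Wh = 12.41 kWh
server rack: 2410 W × 10.3 h × 31 d = 769,513 Wh = 769.5 kWh
refrigerator: 119 W × 3.06 h × 31 d = 11,288 Wh = 11.29 kWh
Total energy = 153.4 + 12.41 + 769.5 + 11.29 = 946.7 kWh
Cost = 946.7 kWh × £0.107 = £101.29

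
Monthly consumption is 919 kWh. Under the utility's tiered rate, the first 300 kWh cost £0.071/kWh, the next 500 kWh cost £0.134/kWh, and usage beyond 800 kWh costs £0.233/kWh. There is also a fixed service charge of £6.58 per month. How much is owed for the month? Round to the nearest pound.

First 300 kWh × £0.071 = £21.30
Next 500 kWh × £0.134 = £67.00
Remaining 119 kWh × £0.233 = £27.73
Energy charge = £116.03; + service £6.58 = £122.61 ≈ £123

£123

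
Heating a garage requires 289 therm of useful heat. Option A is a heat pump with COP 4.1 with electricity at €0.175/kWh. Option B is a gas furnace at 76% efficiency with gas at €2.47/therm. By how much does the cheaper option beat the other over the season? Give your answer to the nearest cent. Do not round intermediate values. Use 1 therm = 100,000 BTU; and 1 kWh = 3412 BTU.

Heat load = 289 therm × 100,000 = 28,900,000 BTU
Gas: input = 28,900,000 / 0.76 = 38,026,316 BTU = 380.3 therm → 380.3 × €2.47 = €939.25
Heat pump: 28,900,000 BTU / 3412 = 8,470 kWh heat; / 4.1 = 2,066 kWh in → × €0.175 = €361.53
Difference = |€939.25 − €361.53| = €577.72

€577.72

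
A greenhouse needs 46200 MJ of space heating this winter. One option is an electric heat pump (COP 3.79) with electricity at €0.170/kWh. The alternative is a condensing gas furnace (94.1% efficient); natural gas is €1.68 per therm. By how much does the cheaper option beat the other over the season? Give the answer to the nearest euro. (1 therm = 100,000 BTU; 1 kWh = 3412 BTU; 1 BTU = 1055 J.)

€206

Heat load = 46200 MJ = 46,200,000,000 J / 1055 = 43,791,469 BTU
Gas: input = 43,791,469 / 0.941 = 46,537,162 BTU = 465.4 therm → 465.4 × €1.68 = €781.82
Heat pump: 43,791,469 BTU / 3412 = 12,830 kWh heat; / 3.79 = 3,386 kWh in → × €0.170 = €575.69
Difference = |€781.82 − €575.69| = €206.13 ≈ €206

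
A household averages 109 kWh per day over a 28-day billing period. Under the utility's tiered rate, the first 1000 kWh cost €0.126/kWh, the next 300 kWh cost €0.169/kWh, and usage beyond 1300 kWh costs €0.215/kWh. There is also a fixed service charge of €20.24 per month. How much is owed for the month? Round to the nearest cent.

€573.62

Usage = 109 kWh/day × 28 days = 3052 kWh
First 1000 kWh × €0.126 = €126.00
Next 300 kWh × €0.169 = €50.70
Remaining 1752 kWh × €0.215 = €376.68
Energy charge = €553.38; + service €20.24 = €573.62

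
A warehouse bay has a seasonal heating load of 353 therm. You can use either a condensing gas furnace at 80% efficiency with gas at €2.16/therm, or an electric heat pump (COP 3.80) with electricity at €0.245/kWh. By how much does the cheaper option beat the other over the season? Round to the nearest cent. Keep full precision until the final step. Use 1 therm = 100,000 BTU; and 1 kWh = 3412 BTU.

€286.07

Heat load = 353 therm × 100,000 = 35,300,000 BTU
Gas: input = 35,300,000 / 0.80 = 44,125,000 BTU = 441.2 therm → 441.2 × €2.16 = €953.10
Heat pump: 35,300,000 BTU / 3412 = 10,350 kWh heat; / 3.80 = 2,723 kWh in → × €0.245 = €667.03
Difference = |€953.10 − €667.03| = €286.07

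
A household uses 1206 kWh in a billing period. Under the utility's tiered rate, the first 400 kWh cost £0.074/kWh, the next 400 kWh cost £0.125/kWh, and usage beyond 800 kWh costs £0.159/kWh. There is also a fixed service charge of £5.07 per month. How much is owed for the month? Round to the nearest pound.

First 400 kWh × £0.074 = £29.60
Next 400 kWh × £0.125 = £50.00
Remaining 406 kWh × £0.159 = £64.55
Energy charge = £144.15; + service £5.07 = £149.22 ≈ £149

£149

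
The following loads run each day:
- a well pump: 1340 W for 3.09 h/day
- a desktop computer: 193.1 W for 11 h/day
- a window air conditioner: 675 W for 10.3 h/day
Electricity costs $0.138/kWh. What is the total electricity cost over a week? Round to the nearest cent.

well pump: 1340 W × 3.09 h × 7 d = 28,984 Wh = 28.98 kWh
desktop computer: 193.1 W × 11 h × 7 d = 14,869 Wh = 14.87 kWh
window air conditioner: 675 W × 10.3 h × 7 d = 48,668 Wh = 48.67 kWh
Total energy = 28.98 + 14.87 + 48.67 = 92.52 kWh
Cost = 92.52 kWh × $0.138 = $12.77

$12.77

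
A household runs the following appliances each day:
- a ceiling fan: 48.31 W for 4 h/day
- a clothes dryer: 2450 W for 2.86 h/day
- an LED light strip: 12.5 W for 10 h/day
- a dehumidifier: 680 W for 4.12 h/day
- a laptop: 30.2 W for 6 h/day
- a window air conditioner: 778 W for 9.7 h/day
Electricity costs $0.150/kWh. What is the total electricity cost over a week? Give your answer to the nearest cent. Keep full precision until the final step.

ceiling fan: 48.31 W × 4 h × 7 d = 1,353 Wh = 1.353 kWh
clothes dryer: 2450 W × 2.86 h × 7 d = 49,049 Wh = 49.05 kWh
LED light strip: 12.5 W × 10 h × 7 d = 875 Wh = 0.875 kWh
dehumidifier: 680 W × 4.12 h × 7 d = 19,611 Wh = 19.61 kWh
laptop: 30.2 W × 6 h × 7 d = 1,268 Wh = 1.268 kWh
window air conditioner: 778 W × 9.7 h × 7 d = 52,826 Wh = 52.83 kWh
Total energy = 1.353 + 49.05 + 0.875 + 19.61 + 1.268 + 52.83 = 125 kWh
Cost = 125 kWh × $0.150 = $18.75

$18.75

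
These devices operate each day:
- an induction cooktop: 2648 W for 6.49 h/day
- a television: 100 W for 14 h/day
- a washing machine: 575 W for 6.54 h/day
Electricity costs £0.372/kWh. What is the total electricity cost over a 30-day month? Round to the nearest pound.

induction cooktop: 2648 W × 6.49 h × 30 d = 515,566 Wh = 515.6 kWh
television: 100 W × 14 h × 30 d = 42,000 Wh = 42 kWh
washing machine: 575 W × 6.54 h × 30 d = 112,815 Wh = 112.8 kWh
Total energy = 515.6 + 42 + 112.8 = 670.4 kWh
Cost = 670.4 kWh × £0.372 = £249.38 ≈ £249

£249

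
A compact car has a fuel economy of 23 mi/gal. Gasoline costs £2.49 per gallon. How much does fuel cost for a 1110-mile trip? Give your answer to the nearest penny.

Fuel = 1110 mi / 23 mpg = 48.26 gal
Cost = 48.26 gal × £2.49/gal = £120.17

£120.17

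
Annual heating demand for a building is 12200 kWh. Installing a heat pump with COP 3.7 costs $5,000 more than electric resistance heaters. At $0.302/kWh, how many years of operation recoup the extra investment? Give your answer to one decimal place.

Resistance: 12200 kWh × $0.302 = $3,684.40/yr
Heat pump: 12200 / 3.7 = 3297 kWh in → × $0.302 = $995.78/yr
Annual savings = $2,688.62
Payback = $5,000 / $2,688.62 = 1.86 years

1.9 years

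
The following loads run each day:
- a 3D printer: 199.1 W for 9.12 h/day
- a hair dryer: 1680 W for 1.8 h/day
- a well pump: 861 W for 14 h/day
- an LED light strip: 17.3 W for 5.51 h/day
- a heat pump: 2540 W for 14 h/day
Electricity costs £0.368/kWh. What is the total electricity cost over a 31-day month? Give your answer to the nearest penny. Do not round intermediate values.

£599.48

3D printer: 199.1 W × 9.12 h × 31 d = 56,290 Wh = 56.29 kWh
hair dryer: 1680 W × 1.8 h × 31 d = 93,744 Wh = 93.74 kWh
well pump: 861 W × 14 h × 31 d = 373,674 Wh = 373.7 kWh
LED light strip: 17.3 W × 5.51 h × 31 d = 2,955 Wh = 2.955 kWh
heat pump: 2540 W × 14 h × 31 d = 1,102,360 Wh = 1,102 kWh
Total energy = 56.29 + 93.74 + 373.7 + 2.955 + 1,102 = 1,629 kWh
Cost = 1,629 kWh × £0.368 = £599.48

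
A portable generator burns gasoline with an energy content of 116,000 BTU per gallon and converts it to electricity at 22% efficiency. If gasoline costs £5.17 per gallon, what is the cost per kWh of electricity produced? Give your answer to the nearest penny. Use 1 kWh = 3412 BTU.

Electrical output per gallon = 116,000 BTU × 0.22 / 3412 BTU/kWh = 7.479 kWh
Cost per kWh = £5.17 / 7.479 kWh = £0.691

£0.69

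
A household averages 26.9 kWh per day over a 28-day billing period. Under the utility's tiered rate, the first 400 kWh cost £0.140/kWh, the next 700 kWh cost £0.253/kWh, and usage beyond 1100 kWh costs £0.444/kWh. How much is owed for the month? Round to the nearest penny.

Usage = 26.9 kWh/day × 28 days = 753.2 kWh
First 400 kWh × £0.140 = £56.00
Next 353.2 kWh × £0.253 = £89.36
Remaining tier: 0 kWh (not reached)
Total = £145.36

£145.36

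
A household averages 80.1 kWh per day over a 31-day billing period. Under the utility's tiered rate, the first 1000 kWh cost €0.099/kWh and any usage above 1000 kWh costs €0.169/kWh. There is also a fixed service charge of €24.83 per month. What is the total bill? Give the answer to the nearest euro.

Usage = 80.1 kWh/day × 31 days = 2483.1 kWh
First 1000 kWh × €0.099 = €99.00
Remaining 1483.1 kWh × €0.169 = €250.64
Energy charge = €349.64; + service €24.83 = €374.47 ≈ €374

€374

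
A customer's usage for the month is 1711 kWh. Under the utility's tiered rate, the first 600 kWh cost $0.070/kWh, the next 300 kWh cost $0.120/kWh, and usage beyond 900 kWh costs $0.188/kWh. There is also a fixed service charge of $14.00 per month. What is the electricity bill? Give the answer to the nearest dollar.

$244

First 600 kWh × $0.070 = $42.00
Next 300 kWh × $0.120 = $36.00
Remaining 811 kWh × $0.188 = $152.47
Energy charge = $230.47; + service $14.00 = $244.47 ≈ $244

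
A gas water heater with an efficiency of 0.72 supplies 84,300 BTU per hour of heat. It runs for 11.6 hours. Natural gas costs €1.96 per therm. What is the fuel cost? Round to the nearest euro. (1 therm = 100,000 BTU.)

€27

Heat delivered = 84,300 BTU/h × 11.6 h = 977,880 BTU
Gas input = 977,880 / 0.72 = 1,358,167 BTU
= 1,358,167 / 100,000 = 13.58 therm
Cost = 13.58 × €1.96/therm = €26.62 ≈ €27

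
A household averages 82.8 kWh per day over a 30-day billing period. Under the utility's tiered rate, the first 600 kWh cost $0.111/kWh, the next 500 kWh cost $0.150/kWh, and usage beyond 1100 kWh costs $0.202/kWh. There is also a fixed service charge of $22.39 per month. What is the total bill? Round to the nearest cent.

$443.56

Usage = 82.8 kWh/day × 30 days = 2484 kWh
First 600 kWh × $0.111 = $66.60
Next 500 kWh × $0.150 = $75.00
Remaining 1384 kWh × $0.202 = $279.57
Energy charge = $421.17; + service $22.39 = $443.56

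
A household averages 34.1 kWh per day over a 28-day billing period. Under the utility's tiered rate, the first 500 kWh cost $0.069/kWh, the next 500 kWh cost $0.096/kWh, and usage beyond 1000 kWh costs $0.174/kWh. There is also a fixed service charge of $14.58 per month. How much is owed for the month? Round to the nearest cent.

$92.74

Usage = 34.1 kWh/day × 28 days = 954.8 kWh
First 500 kWh × $0.069 = $34.50
Next 454.8 kWh × $0.096 = $43.66
Remaining tier: 0 kWh (not reached)
Energy charge = $78.16; + service $14.58 = $92.74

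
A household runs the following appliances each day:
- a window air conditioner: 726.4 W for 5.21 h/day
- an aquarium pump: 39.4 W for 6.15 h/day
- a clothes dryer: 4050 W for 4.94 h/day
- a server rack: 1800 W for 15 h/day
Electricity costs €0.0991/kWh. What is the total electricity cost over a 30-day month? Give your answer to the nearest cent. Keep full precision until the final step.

window air conditioner: 726.4 W × 5.21 h × 30 d = 113,536 Wh = 113.5 kWh
aquarium pump: 39.4 W × 6.15 h × 30 d = 7,269 Wh = 7.269 kWh
clothes dryer: 4050 W × 4.94 h × 30 d = 600,210 Wh = 600.2 kWh
server rack: 1800 W × 15 h × 30 d = 810,000 Wh = 810 kWh
Total energy = 113.5 + 7.269 + 600.2 + 810 = 1,531 kWh
Cost = 1,531 kWh × €0.0991 = €151.72

€151.72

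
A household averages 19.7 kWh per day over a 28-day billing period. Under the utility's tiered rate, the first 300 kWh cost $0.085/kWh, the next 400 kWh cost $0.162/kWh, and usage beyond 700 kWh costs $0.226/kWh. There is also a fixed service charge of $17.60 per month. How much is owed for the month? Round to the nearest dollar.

Usage = 19.7 kWh/day × 28 days = 551.6 kWh
First 300 kWh × $0.085 = $25.50
Next 251.6 kWh × $0.162 = $40.76
Remaining tier: 0 kWh (not reached)
Energy charge = $66.26; + service $17.60 = $83.86 ≈ $84

$84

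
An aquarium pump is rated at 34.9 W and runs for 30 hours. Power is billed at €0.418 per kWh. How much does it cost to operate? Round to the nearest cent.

€0.44

Energy = 34.9 W × 30 h = 1,047 Wh = 1.047 kWh
Cost = 1.047 kWh × €0.418/kWh = €0.44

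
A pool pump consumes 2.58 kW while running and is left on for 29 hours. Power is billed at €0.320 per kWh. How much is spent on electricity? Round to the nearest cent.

€23.94

Energy = 2580 W × 29 h = 74,820 Wh = 74.82 kWh
Cost = 74.82 kWh × €0.320/kWh = €23.94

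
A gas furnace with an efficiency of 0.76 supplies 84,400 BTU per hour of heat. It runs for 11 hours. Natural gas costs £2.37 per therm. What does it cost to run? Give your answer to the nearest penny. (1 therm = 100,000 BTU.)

Heat delivered = 84,400 BTU/h × 11 h = 928,400 BTU
Gas input = 928,400 / 0.76 = 1,221,579 BTU
= 1,221,579 / 100,000 = 12.22 therm
Cost = 12.22 × £2.37/therm = £28.95

£28.95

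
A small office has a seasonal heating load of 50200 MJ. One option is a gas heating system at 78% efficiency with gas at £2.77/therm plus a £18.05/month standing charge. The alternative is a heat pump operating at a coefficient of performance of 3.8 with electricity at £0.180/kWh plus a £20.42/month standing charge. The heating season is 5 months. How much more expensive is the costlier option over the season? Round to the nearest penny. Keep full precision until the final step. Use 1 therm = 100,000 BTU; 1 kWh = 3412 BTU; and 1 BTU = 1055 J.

£1017.37

Heat load = 50200 MJ = 50,200,000,000 J / 1055 = 47,582,938 BTU
Gas: input = 47,582,938 / 0.78 = 61,003,767 BTU = 610 therm → 610 × £2.77 = £1,689.80; + 5 × £18.05 standing = £1,780.05
Heat pump: 47,582,938 BTU / 3412 = 13,950 kWh heat; / 3.8 = 3,670 kWh in → × £0.180 = £660.59; + 5 × £20.42 standing = £762.69
Difference = |£1,780.05 − £762.69| = £1,017.37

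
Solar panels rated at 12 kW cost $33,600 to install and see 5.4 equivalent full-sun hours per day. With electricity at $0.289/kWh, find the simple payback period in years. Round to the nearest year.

Daily generation = 12 kW × 5.4 h = 64.8 kWh
Annual generation = 64.8 × 365 = 23652 kWh
Annual savings = 23652 × $0.289 = $6,835.43
Payback = $33,600 / $6,835.43 = 4.92 years

5 years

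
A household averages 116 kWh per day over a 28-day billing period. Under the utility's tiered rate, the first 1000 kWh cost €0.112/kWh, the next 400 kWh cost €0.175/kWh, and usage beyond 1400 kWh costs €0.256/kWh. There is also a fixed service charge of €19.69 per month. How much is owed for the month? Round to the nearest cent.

Usage = 116 kWh/day × 28 days = 3248 kWh
First 1000 kWh × €0.112 = €112.00
Next 400 kWh × €0.175 = €70.00
Remaining 1848 kWh × €0.256 = €473.09
Energy charge = €655.09; + service €19.69 = €674.78

€674.78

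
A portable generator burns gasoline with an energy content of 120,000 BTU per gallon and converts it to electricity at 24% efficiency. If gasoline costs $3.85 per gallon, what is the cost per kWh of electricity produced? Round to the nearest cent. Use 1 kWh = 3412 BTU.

Electrical output per gallon = 120,000 BTU × 0.24 / 3412 BTU/kWh = 8.441 kWh
Cost per kWh = $3.85 / 8.441 kWh = $0.456

$0.46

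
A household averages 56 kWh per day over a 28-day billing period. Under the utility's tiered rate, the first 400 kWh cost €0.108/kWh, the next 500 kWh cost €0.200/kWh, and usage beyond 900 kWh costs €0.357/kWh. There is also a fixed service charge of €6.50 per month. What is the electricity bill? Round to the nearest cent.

Usage = 56 kWh/day × 28 days = 1568 kWh
First 400 kWh × €0.108 = €43.20
Next 500 kWh × €0.200 = €100.00
Remaining 668 kWh × €0.357 = €238.48
Energy charge = €381.68; + service €6.50 = €388.18

€388.18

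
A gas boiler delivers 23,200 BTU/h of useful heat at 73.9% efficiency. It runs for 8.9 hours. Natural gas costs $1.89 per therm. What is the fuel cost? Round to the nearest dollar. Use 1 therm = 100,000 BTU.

$5

Heat delivered = 23,200 BTU/h × 8.9 h = 206,480 BTU
Gas input = 206,480 / 0.739 = 279,405 BTU
= 279,405 / 100,000 = 2.794 therm
Cost = 2.794 × $1.89/therm = $5.28 ≈ $5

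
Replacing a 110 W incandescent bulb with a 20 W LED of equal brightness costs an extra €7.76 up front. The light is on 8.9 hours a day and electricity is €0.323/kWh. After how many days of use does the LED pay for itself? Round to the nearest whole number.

30 days

Power saved = 110 − 20 = 90 W
Daily energy saved = 90 W × 8.9 h = 801 Wh = 0.801 kWh
Daily savings = 0.801 × €0.323 = €0.2587
Payback = €7.76 / €0.2587 per day = 29.99 days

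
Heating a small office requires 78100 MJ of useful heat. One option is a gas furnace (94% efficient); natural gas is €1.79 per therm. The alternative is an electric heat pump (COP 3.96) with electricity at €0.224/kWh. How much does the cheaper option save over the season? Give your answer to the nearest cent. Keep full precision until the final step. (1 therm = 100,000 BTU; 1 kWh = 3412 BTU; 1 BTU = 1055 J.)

€182.41

Heat load = 78100 MJ = 78,100,000,000 J / 1055 = 74,028,436 BTU
Gas: input = 74,028,436 / 0.94 = 78,753,655 BTU = 787.5 therm → 787.5 × €1.79 = €1,409.69
Heat pump: 74,028,436 BTU / 3412 = 21,700 kWh heat; / 3.96 = 5,479 kWh in → × €0.224 = €1,227.28
Difference = |€1,409.69 − €1,227.28| = €182.41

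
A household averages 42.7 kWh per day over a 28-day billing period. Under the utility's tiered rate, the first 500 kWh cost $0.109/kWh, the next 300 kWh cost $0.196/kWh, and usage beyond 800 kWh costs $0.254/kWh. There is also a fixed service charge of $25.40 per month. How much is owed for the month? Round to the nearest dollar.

$239

Usage = 42.7 kWh/day × 28 days = 1195.6 kWh
First 500 kWh × $0.109 = $54.50
Next 300 kWh × $0.196 = $58.80
Remaining 395.6 kWh × $0.254 = $100.48
Energy charge = $213.78; + service $25.40 = $239.18 ≈ $239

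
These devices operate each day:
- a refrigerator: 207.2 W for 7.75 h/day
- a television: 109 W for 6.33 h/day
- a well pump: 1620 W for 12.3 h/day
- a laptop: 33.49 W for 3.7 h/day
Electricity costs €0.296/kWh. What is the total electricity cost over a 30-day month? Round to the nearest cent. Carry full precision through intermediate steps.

refrigerator: 207.2 W × 7.75 h × 30 d = 48,174 Wh = 48.17 kWh
television: 109 W × 6.33 h × 30 d = 20,699 Wh = 20.7 kWh
well pump: 1620 W × 12.3 h × 30 d = 597,780 Wh = 597.8 kWh
laptop: 33.49 W × 3.7 h × 30 d = 3,717 Wh = 3.717 kWh
Total energy = 48.17 + 20.7 + 597.8 + 3.717 = 670.4 kWh
Cost = 670.4 kWh × €0.296 = €198.43

€198.43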